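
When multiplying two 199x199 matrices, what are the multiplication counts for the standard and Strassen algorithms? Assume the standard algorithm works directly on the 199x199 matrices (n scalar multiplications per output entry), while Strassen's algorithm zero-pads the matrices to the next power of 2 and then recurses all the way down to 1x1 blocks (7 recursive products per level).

Matrix multiplication for 199x199 matrices:

Strassen's algorithm requires power-of-2 dimensions. Pad 199x199 to 256x256 (next power of 2).

Standard algorithm: 199^3 = 7880599 multiplications
Strassen's algorithm: 7^(log2(256)) = 7^8 = 5764801 multiplications
Savings: 7880599 - 5764801 = 2115798 multiplications

Standard: 7880599 multiplications (199^3). Strassen: 5764801 multiplications (7^8, after padding to 256x256). Strassen reduces 8 recursive multiplications to 7 at each level.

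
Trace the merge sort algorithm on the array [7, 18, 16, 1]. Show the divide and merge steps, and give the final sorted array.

Merge sort trace:

Split: [7, 18, 16, 1] -> [7, 18] and [16, 1]
  Split: [7, 18] -> [7] and [18]
  Merge: [7] + [18] -> [7, 18]
  Split: [16, 1] -> [16] and [1]
  Merge: [16] + [1] -> [1, 16]
Merge: [7, 18] + [1, 16] -> [1, 7, 16, 18]

Final sorted array: [1, 7, 16, 18]

The merge sort proceeds by recursively splitting the array and merging sorted halves.
After all merges, the sorted array is [1, 7, 16, 18].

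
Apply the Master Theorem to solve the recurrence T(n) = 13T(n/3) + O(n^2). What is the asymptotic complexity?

Master Theorem for T(n) = 13T(n/3) + O(n^2):

a = 13, b = 3, c = 2
log_b(a) = log_3(13) = 2.3347

Case 1: c = 2 < log_3(13) = 2.3347
T(n) = O(n^(log_3 13))

For T(n) = 13T(n/3) + O(n^2): log_3(13) = 2.3347. This is Case 1 of the Master Theorem (c < log_b(a), work dominated by leaves), giving O(n^(log_3 13)).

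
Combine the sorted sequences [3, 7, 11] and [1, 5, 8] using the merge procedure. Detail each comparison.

Merging process:

Compare 3 vs 1: take 1 from right. Merged: [1]
Compare 3 vs 5: take 3 from left. Merged: [1, 3]
Compare 7 vs 5: take 5 from right. Merged: [1, 3, 5]
Compare 7 vs 8: take 7 from left. Merged: [1, 3, 5, 7]
Compare 11 vs 8: take 8 from right. Merged: [1, 3, 5, 7, 8]
Append remaining from left: [11]. Merged: [1, 3, 5, 7, 8, 11]

Final merged array: [1, 3, 5, 7, 8, 11]
Total comparisons: 5

The merged array is [1, 3, 5, 7, 8, 11], requiring 5 comparisons. The merge step runs in O(n) time where n is the total number of elements.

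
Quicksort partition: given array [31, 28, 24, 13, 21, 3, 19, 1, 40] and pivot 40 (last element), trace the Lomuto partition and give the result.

Lomuto partition with pivot = 40:

Initial array: [31, 28, 24, 13, 21, 3, 19, 1, 40]

arr[0]=31 <= 40: swap with position 0, array becomes [31, 28, 24, 13, 21, 3, 19, 1, 40]
arr[1]=28 <= 40: swap with position 1, array becomes [31, 28, 24, 13, 21, 3, 19, 1, 40]
arr[2]=24 <= 40: swap with position 2, array becomes [31, 28, 24, 13, 21, 3, 19, 1, 40]
arr[3]=13 <= 40: swap with position 3, array becomes [31, 28, 24, 13, 21, 3, 19, 1, 40]
arr[4]=21 <= 40: swap with position 4, array becomes [31, 28, 24, 13, 21, 3, 19, 1, 40]
arr[5]=3 <= 40: swap with position 5, array becomes [31, 28, 24, 13, 21, 3, 19, 1, 40]
arr[6]=19 <= 40: swap with position 6, array becomes [31, 28, 24, 13, 21, 3, 19, 1, 40]
arr[7]=1 <= 40: swap with position 7, array becomes [31, 28, 24, 13, 21, 3, 19, 1, 40]

Place pivot at position 8: [31, 28, 24, 13, 21, 3, 19, 1, 40]
Pivot position: 8

After partitioning with pivot 40, the array becomes [31, 28, 24, 13, 21, 3, 19, 1, 40]. The pivot is placed at index 8. All elements to the left of the pivot are <= 40, and all elements to the right are > 40.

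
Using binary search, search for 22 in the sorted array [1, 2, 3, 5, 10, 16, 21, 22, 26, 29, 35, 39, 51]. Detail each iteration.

Binary search for 22 in [1, 2, 3, 5, 10, 16, 21, 22, 26, 29, 35, 39, 51]:

lo=0, hi=12, mid=6, arr[mid]=21 -> 21 < 22, search right half
lo=7, hi=12, mid=9, arr[mid]=29 -> 29 > 22, search left half
lo=7, hi=8, mid=7, arr[mid]=22 -> Found target at index 7!

Binary search finds 22 at index 7 after 3 comparisons. The search repeatedly halves the search space by comparing with the middle element.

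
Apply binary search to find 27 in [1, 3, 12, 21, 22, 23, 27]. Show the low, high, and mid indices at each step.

Binary search for 27 in [1, 3, 12, 21, 22, 23, 27]:

lo=0, hi=6, mid=3, arr[mid]=21 -> 21 < 27, search right half
lo=4, hi=6, mid=5, arr[mid]=23 -> 23 < 27, search right half
lo=6, hi=6, mid=6, arr[mid]=27 -> Found target at index 6!

Binary search finds 27 at index 6 after 3 comparisons. The search repeatedly halves the search space by comparing with the middle element.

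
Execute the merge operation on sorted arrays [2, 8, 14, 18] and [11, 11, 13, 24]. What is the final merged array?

Merging process:

Compare 2 vs 11: take 2 from left. Merged: [2]
Compare 8 vs 11: take 8 from left. Merged: [2, 8]
Compare 14 vs 11: take 11 from right. Merged: [2, 8, 11]
Compare 14 vs 11: take 11 from right. Merged: [2, 8, 11, 11]
Compare 14 vs 13: take 13 from right. Merged: [2, 8, 11, 11, 13]
Compare 14 vs 24: take 14 from left. Merged: [2, 8, 11, 11, 13, 14]
Compare 18 vs 24: take 18 from left. Merged: [2, 8, 11, 11, 13, 14, 18]
Append remaining from right: [24]. Merged: [2, 8, 11, 11, 13, 14, 18, 24]

Final merged array: [2, 8, 11, 11, 13, 14, 18, 24]
Total comparisons: 7

The merged array is [2, 8, 11, 11, 13, 14, 18, 24], requiring 7 comparisons. The merge step runs in O(n) time where n is the total number of elements.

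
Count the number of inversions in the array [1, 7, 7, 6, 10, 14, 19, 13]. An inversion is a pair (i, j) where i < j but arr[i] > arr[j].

Finding inversions in [1, 7, 7, 6, 10, 14, 19, 13]:

(1, 3): arr[1]=7 > arr[3]=6
(2, 3): arr[2]=7 > arr[3]=6
(5, 7): arr[5]=14 > arr[7]=13
(6, 7): arr[6]=19 > arr[7]=13

Total inversions: 4

The array has 4 inversion(s): (1,3), (2,3), (5,7), (6,7). Each pair (i,j) satisfies i < j and arr[i] > arr[j].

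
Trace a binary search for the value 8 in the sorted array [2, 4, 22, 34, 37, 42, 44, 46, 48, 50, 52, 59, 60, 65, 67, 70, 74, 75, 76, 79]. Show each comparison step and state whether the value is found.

Binary search for 8 in [2, 4, 22, 34, 37, 42, 44, 46, 48, 50, 52, 59, 60, 65, 67, 70, 74, 75, 76, 79]:

lo=0, hi=19, mid=9, arr[mid]=50 -> 50 > 8, search left half
lo=0, hi=8, mid=4, arr[mid]=37 -> 37 > 8, search left half
lo=0, hi=3, mid=1, arr[mid]=4 -> 4 < 8, search right half
lo=2, hi=3, mid=2, arr[mid]=22 -> 22 > 8, search left half
lo=2 > hi=1, target 8 not found

Binary search determines that 8 is not in the array after 4 comparisons. The search space was exhausted without finding the target.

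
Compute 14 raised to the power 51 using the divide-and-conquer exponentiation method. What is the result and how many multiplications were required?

Computing 14^51 by squaring (build up from 14^1; each line after the first costs one multiplication):

14^1 = 14
14^2 = (14^1)^2 = 14^2 = 196
14^3 = 14 * 14^2 = 14 * 196 = 2744
14^6 = (14^3)^2 = 2744^2 = 7529536
14^12 = (14^6)^2 = 7529536^2 = 56693912375296
14^24 = (14^12)^2 = 56693912375296^2 = 3214199700417740936751087616
14^25 = 14 * 14^24 = 14 * 3214199700417740936751087616 = 44998795805848373114515226624
14^50 = (14^25)^2 = 44998795805848373114515226624^2 = 2024891623976437135118764865774783290467102632746078437376
14^51 = 14 * 14^50 = 14 * 2024891623976437135118764865774783290467102632746078437376 = 28348482735670119891662708120846966066539436858445098123264

Result: 28348482735670119891662708120846966066539436858445098123264
Multiplications needed: 8 (8 lines after 14^1)

14^51 = 28348482735670119891662708120846966066539436858445098123264. Using exponentiation by squaring, this requires 8 multiplications. The key idea: if the exponent is even, square the half-power; if odd, multiply by the base once.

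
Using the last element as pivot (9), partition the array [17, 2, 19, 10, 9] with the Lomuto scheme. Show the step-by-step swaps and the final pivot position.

Lomuto partition with pivot = 9:

Initial array: [17, 2, 19, 10, 9]

arr[0]=17 > 9: no swap
arr[1]=2 <= 9: swap with position 0, array becomes [2, 17, 19, 10, 9]
arr[2]=19 > 9: no swap
arr[3]=10 > 9: no swap

Place pivot at position 1: [2, 9, 19, 10, 17]
Pivot position: 1

After partitioning with pivot 9, the array becomes [2, 9, 19, 10, 17]. The pivot is placed at index 1. All elements to the left of the pivot are <= 9, and all elements to the right are > 9.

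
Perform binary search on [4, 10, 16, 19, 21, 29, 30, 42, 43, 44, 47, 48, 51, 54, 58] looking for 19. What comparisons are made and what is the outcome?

Binary search for 19 in [4, 10, 16, 19, 21, 29, 30, 42, 43, 44, 47, 48, 51, 54, 58]:

lo=0, hi=14, mid=7, arr[mid]=42 -> 42 > 19, search left half
lo=0, hi=6, mid=3, arr[mid]=19 -> Found target at index 3!

Binary search finds 19 at index 3 after 2 comparisons. The search repeatedly halves the search space by comparing with the middle element.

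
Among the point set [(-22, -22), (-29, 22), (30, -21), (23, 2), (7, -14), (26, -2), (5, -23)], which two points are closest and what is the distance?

Computing all pairwise distances among 7 points:

d((-22, -22), (-29, 22)) = 44.5533
d((-22, -22), (30, -21)) = 52.0096
d((-22, -22), (23, 2)) = 51.0
d((-22, -22), (7, -14)) = 30.0832
d((-22, -22), (26, -2)) = 52.0
d((-22, -22), (5, -23)) = 27.0185
d((-29, 22), (30, -21)) = 73.0068
d((-29, 22), (23, 2)) = 55.7136
d((-29, 22), (7, -14)) = 50.9117
d((-29, 22), (26, -2)) = 60.0083
d((-29, 22), (5, -23)) = 56.4004
d((30, -21), (23, 2)) = 24.0416
d((30, -21), (7, -14)) = 24.0416
d((30, -21), (26, -2)) = 19.4165
d((30, -21), (5, -23)) = 25.0799
d((23, 2), (7, -14)) = 22.6274
d((23, 2), (26, -2)) = 5.0 <-- minimum
d((23, 2), (5, -23)) = 30.8058
d((7, -14), (26, -2)) = 22.4722
d((7, -14), (5, -23)) = 9.2195
d((26, -2), (5, -23)) = 29.6985

Closest pair: (23, 2) and (26, -2) with distance 5.0

The closest pair is (23, 2) and (26, -2) with Euclidean distance 5.0. For 7 points, brute-force pairwise comparison is shown above. For large n, the divide-and-conquer algorithm (sort by x, recurse on halves, check the dividing strip) achieves O(n log n).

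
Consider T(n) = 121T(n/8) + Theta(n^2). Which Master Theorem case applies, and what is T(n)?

Master Theorem for T(n) = 121T(n/8) + O(n^2):

a = 121, b = 8, c = 2
log_b(a) = log_8(121) = 2.3063

Case 1: c = 2 < log_8(121) = 2.3063
T(n) = O(n^(log_8 121))

For T(n) = 121T(n/8) + O(n^2): log_8(121) = 2.3063. This is Case 1 of the Master Theorem (c < log_b(a), work dominated by leaves), giving O(n^(log_8 121)).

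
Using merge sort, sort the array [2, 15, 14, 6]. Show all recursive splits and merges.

Merge sort trace:

Split: [2, 15, 14, 6] -> [2, 15] and [14, 6]
  Split: [2, 15] -> [2] and [15]
  Merge: [2] + [15] -> [2, 15]
  Split: [14, 6] -> [14] and [6]
  Merge: [14] + [6] -> [6, 14]
Merge: [2, 15] + [6, 14] -> [2, 6, 14, 15]

Final sorted array: [2, 6, 14, 15]

The merge sort proceeds by recursively splitting the array and merging sorted halves.
After all merges, the sorted array is [2, 6, 14, 15].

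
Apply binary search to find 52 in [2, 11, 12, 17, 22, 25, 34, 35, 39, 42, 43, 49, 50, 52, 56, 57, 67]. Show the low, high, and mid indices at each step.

Binary search for 52 in [2, 11, 12, 17, 22, 25, 34, 35, 39, 42, 43, 49, 50, 52, 56, 57, 67]:

lo=0, hi=16, mid=8, arr[mid]=39 -> 39 < 52, search right half
lo=9, hi=16, mid=12, arr[mid]=50 -> 50 < 52, search right half
lo=13, hi=16, mid=14, arr[mid]=56 -> 56 > 52, search left half
lo=13, hi=13, mid=13, arr[mid]=52 -> Found target at index 13!

Binary search finds 52 at index 13 after 4 comparisons. The search repeatedly halves the search space by comparing with the middle element.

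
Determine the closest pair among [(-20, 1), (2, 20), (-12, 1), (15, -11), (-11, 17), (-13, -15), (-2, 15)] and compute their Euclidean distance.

Computing all pairwise distances among 7 points:

d((-20, 1), (2, 20)) = 29.0689
d((-20, 1), (-12, 1)) = 8.0
d((-20, 1), (15, -11)) = 37.0
d((-20, 1), (-11, 17)) = 18.3576
d((-20, 1), (-13, -15)) = 17.4642
d((-20, 1), (-2, 15)) = 22.8035
d((2, 20), (-12, 1)) = 23.6008
d((2, 20), (15, -11)) = 33.6155
d((2, 20), (-11, 17)) = 13.3417
d((2, 20), (-13, -15)) = 38.0789
d((2, 20), (-2, 15)) = 6.4031 <-- minimum
d((-12, 1), (15, -11)) = 29.5466
d((-12, 1), (-11, 17)) = 16.0312
d((-12, 1), (-13, -15)) = 16.0312
d((-12, 1), (-2, 15)) = 17.2047
d((15, -11), (-11, 17)) = 38.2099
d((15, -11), (-13, -15)) = 28.2843
d((15, -11), (-2, 15)) = 31.0644
d((-11, 17), (-13, -15)) = 32.0624
d((-11, 17), (-2, 15)) = 9.2195
d((-13, -15), (-2, 15)) = 31.9531

Closest pair: (2, 20) and (-2, 15) with distance 6.4031

The closest pair is (2, 20) and (-2, 15) with Euclidean distance 6.4031. For 7 points, brute-force pairwise comparison is shown above. For large n, the divide-and-conquer algorithm (sort by x, recurse on halves, check the dividing strip) achieves O(n log n).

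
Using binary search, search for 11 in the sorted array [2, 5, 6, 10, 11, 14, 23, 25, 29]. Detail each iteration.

Binary search for 11 in [2, 5, 6, 10, 11, 14, 23, 25, 29]:

lo=0, hi=8, mid=4, arr[mid]=11 -> Found target at index 4!

Binary search finds 11 at index 4 after 1 comparisons. The search repeatedly halves the search space by comparing with the middle element.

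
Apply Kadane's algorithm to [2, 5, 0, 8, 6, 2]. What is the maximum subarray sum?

Using Kadane's algorithm on [2, 5, 0, 8, 6, 2]:

Scanning through the array:
Position 1 (value 5): max_ending_here = 7, max_so_far = 7
Position 2 (value 0): max_ending_here = 7, max_so_far = 7
Position 3 (value 8): max_ending_here = 15, max_so_far = 15
Position 4 (value 6): max_ending_here = 21, max_so_far = 21
Position 5 (value 2): max_ending_here = 23, max_so_far = 23

Maximum subarray: [2, 5, 0, 8, 6, 2]
Maximum sum: 23

The maximum subarray is [2, 5, 0, 8, 6, 2] with sum 23. This subarray runs from index 0 to index 5.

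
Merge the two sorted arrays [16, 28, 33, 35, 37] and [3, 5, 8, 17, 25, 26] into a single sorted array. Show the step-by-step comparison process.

Merging process:

Compare 16 vs 3: take 3 from right. Merged: [3]
Compare 16 vs 5: take 5 from right. Merged: [3, 5]
Compare 16 vs 8: take 8 from right. Merged: [3, 5, 8]
Compare 16 vs 17: take 16 from left. Merged: [3, 5, 8, 16]
Compare 28 vs 17: take 17 from right. Merged: [3, 5, 8, 16, 17]
Compare 28 vs 25: take 25 from right. Merged: [3, 5, 8, 16, 17, 25]
Compare 28 vs 26: take 26 from right. Merged: [3, 5, 8, 16, 17, 25, 26]
Append remaining from left: [28, 33, 35, 37]. Merged: [3, 5, 8, 16, 17, 25, 26, 28, 33, 35, 37]

Final merged array: [3, 5, 8, 16, 17, 25, 26, 28, 33, 35, 37]
Total comparisons: 7

The merged array is [3, 5, 8, 16, 17, 25, 26, 28, 33, 35, 37], requiring 7 comparisons. The merge step runs in O(n) time where n is the total number of elements.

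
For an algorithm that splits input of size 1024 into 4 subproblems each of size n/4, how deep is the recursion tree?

For divide and conquer with division factor 4:

Problem sizes at each level:
Level 0: 1024
Level 1: 256
Level 2: 64
Level 3: 16
Level 4: 4
Level 5: 1

The root is level 0 and the size-1 base case is level 5 (the tree spans levels 0 through 5, i.e. 6 levels counting the root), so the depth is the number of divisions: log_4(1024) = 5

The recursion tree depth is log_4(1024) = 5. At each level, the problem size is divided by 4, so it takes 5 divisions to reduce to a base case of size 1. The algorithm makes 4 recursive calls at each level.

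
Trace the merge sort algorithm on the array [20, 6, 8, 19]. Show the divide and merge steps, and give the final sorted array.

Merge sort trace:

Split: [20, 6, 8, 19] -> [20, 6] and [8, 19]
  Split: [20, 6] -> [20] and [6]
  Merge: [20] + [6] -> [6, 20]
  Split: [8, 19] -> [8] and [19]
  Merge: [8] + [19] -> [8, 19]
Merge: [6, 20] + [8, 19] -> [6, 8, 19, 20]

Final sorted array: [6, 8, 19, 20]

The merge sort proceeds by recursively splitting the array and merging sorted halves.
After all merges, the sorted array is [6, 8, 19, 20].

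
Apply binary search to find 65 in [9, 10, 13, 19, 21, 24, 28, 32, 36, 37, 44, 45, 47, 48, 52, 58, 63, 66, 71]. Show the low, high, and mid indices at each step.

Binary search for 65 in [9, 10, 13, 19, 21, 24, 28, 32, 36, 37, 44, 45, 47, 48, 52, 58, 63, 66, 71]:

lo=0, hi=18, mid=9, arr[mid]=37 -> 37 < 65, search right half
lo=10, hi=18, mid=14, arr[mid]=52 -> 52 < 65, search right half
lo=15, hi=18, mid=16, arr[mid]=63 -> 63 < 65, search right half
lo=17, hi=18, mid=17, arr[mid]=66 -> 66 > 65, search left half
lo=17 > hi=16, target 65 not found

Binary search determines that 65 is not in the array after 4 comparisons. The search space was exhausted without finding the target.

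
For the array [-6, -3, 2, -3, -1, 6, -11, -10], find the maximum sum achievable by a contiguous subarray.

Using Kadane's algorithm on [-6, -3, 2, -3, -1, 6, -11, -10]:

Scanning through the array:
Position 1 (value -3): max_ending_here = -3, max_so_far = -3
Position 2 (value 2): max_ending_here = 2, max_so_far = 2
Position 3 (value -3): max_ending_here = -1, max_so_far = 2
Position 4 (value -1): max_ending_here = -1, max_so_far = 2
Position 5 (value 6): max_ending_here = 6, max_so_far = 6
Position 6 (value -11): max_ending_here = -5, max_so_far = 6
Position 7 (value -10): max_ending_here = -10, max_so_far = 6

Maximum subarray: [6]
Maximum sum: 6

The maximum subarray is [6] with sum 6. This subarray runs from index 5 to index 5.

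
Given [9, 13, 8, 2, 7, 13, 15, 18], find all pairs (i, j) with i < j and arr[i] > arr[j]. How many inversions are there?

Finding inversions in [9, 13, 8, 2, 7, 13, 15, 18]:

(0, 2): arr[0]=9 > arr[2]=8
(0, 3): arr[0]=9 > arr[3]=2
(0, 4): arr[0]=9 > arr[4]=7
(1, 2): arr[1]=13 > arr[2]=8
(1, 3): arr[1]=13 > arr[3]=2
(1, 4): arr[1]=13 > arr[4]=7
(2, 3): arr[2]=8 > arr[3]=2
(2, 4): arr[2]=8 > arr[4]=7

Total inversions: 8

The array has 8 inversion(s): (0,2), (0,3), (0,4), (1,2), (1,3), (1,4), (2,3), (2,4). Each pair (i,j) satisfies i < j and arr[i] > arr[j].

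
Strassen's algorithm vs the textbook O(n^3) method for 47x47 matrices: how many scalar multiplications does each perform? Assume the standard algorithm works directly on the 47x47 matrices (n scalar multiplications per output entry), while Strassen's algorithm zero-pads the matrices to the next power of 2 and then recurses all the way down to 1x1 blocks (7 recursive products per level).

Matrix multiplication for 47x47 matrices:

Strassen's algorithm requires power-of-2 dimensions. Pad 47x47 to 64x64 (next power of 2).

Standard algorithm: 47^3 = 103823 multiplications
Strassen's algorithm: 7^(log2(64)) = 7^6 = 117649 multiplications
Difference: 103823 - 117649 = -13826 (Strassen uses MORE here due to padding overhead — for small or just-over-power-of-2 n, padding can outweigh the per-level savings)

Standard: 103823 multiplications (47^3). Strassen: 117649 multiplications (7^6, after padding to 64x64). Strassen reduces 8 recursive multiplications to 7 at each level.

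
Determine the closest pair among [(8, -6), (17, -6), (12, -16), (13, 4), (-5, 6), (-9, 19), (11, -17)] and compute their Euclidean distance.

Computing all pairwise distances among 7 points:

d((8, -6), (17, -6)) = 9.0
d((8, -6), (12, -16)) = 10.7703
d((8, -6), (13, 4)) = 11.1803
d((8, -6), (-5, 6)) = 17.6918
d((8, -6), (-9, 19)) = 30.2324
d((8, -6), (11, -17)) = 11.4018
d((17, -6), (12, -16)) = 11.1803
d((17, -6), (13, 4)) = 10.7703
d((17, -6), (-5, 6)) = 25.0599
d((17, -6), (-9, 19)) = 36.0694
d((17, -6), (11, -17)) = 12.53
d((12, -16), (13, 4)) = 20.025
d((12, -16), (-5, 6)) = 27.8029
d((12, -16), (-9, 19)) = 40.8167
d((12, -16), (11, -17)) = 1.4142 <-- minimum
d((13, 4), (-5, 6)) = 18.1108
d((13, 4), (-9, 19)) = 26.6271
d((13, 4), (11, -17)) = 21.095
d((-5, 6), (-9, 19)) = 13.6015
d((-5, 6), (11, -17)) = 28.0179
d((-9, 19), (11, -17)) = 41.1825

Closest pair: (12, -16) and (11, -17) with distance 1.4142

The closest pair is (12, -16) and (11, -17) with Euclidean distance 1.4142. For 7 points, brute-force pairwise comparison is shown above. For large n, the divide-and-conquer algorithm (sort by x, recurse on halves, check the dividing strip) achieves O(n log n).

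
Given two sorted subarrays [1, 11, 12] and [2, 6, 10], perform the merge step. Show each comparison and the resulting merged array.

Merging process:

Compare 1 vs 2: take 1 from left. Merged: [1]
Compare 11 vs 2: take 2 from right. Merged: [1, 2]
Compare 11 vs 6: take 6 from right. Merged: [1, 2, 6]
Compare 11 vs 10: take 10 from right. Merged: [1, 2, 6, 10]
Append remaining from left: [11, 12]. Merged: [1, 2, 6, 10, 11, 12]

Final merged array: [1, 2, 6, 10, 11, 12]
Total comparisons: 4

The merged array is [1, 2, 6, 10, 11, 12], requiring 4 comparisons. The merge step runs in O(n) time where n is the total number of elements.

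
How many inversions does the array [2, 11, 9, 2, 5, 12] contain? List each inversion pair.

Finding inversions in [2, 11, 9, 2, 5, 12]:

(1, 2): arr[1]=11 > arr[2]=9
(1, 3): arr[1]=11 > arr[3]=2
(1, 4): arr[1]=11 > arr[4]=5
(2, 3): arr[2]=9 > arr[3]=2
(2, 4): arr[2]=9 > arr[4]=5

Total inversions: 5

The array has 5 inversion(s): (1,2), (1,3), (1,4), (2,3), (2,4). Each pair (i,j) satisfies i < j and arr[i] > arr[j].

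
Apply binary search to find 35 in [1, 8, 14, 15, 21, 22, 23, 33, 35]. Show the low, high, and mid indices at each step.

Binary search for 35 in [1, 8, 14, 15, 21, 22, 23, 33, 35]:

lo=0, hi=8, mid=4, arr[mid]=21 -> 21 < 35, search right half
lo=5, hi=8, mid=6, arr[mid]=23 -> 23 < 35, search right half
lo=7, hi=8, mid=7, arr[mid]=33 -> 33 < 35, search right half
lo=8, hi=8, mid=8, arr[mid]=35 -> Found target at index 8!

Binary search finds 35 at index 8 after 4 comparisons. The search repeatedly halves the search space by comparing with the middle element.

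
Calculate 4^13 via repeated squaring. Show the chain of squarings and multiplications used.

Computing 4^13 by squaring (build up from 4^1; each line after the first costs one multiplication):

4^1 = 4
4^2 = (4^1)^2 = 4^2 = 16
4^3 = 4 * 4^2 = 4 * 16 = 64
4^6 = (4^3)^2 = 64^2 = 4096
4^12 = (4^6)^2 = 4096^2 = 16777216
4^13 = 4 * 4^12 = 4 * 16777216 = 67108864

Result: 67108864
Multiplications needed: 5 (5 lines after 4^1)

4^13 = 67108864. Using exponentiation by squaring, this requires 5 multiplications. The key idea: if the exponent is even, square the half-power; if odd, multiply by the base once.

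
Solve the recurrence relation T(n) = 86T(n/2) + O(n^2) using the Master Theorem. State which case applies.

Master Theorem for T(n) = 86T(n/2) + O(n^2):

a = 86, b = 2, c = 2
log_b(a) = log_2(86) = 6.4263

Case 1: c = 2 < log_2(86) = 6.4263
T(n) = O(n^(log_2 86))

For T(n) = 86T(n/2) + O(n^2): log_2(86) = 6.4263. This is Case 1 of the Master Theorem (c < log_b(a), work dominated by leaves), giving O(n^(log_2 86)).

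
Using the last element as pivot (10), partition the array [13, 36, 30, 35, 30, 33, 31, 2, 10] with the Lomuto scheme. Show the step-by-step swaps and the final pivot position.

Lomuto partition with pivot = 10:

Initial array: [13, 36, 30, 35, 30, 33, 31, 2, 10]

arr[0]=13 > 10: no swap
arr[1]=36 > 10: no swap
arr[2]=30 > 10: no swap
arr[3]=35 > 10: no swap
arr[4]=30 > 10: no swap
arr[5]=33 > 10: no swap
arr[6]=31 > 10: no swap
arr[7]=2 <= 10: swap with position 0, array becomes [2, 36, 30, 35, 30, 33, 31, 13, 10]

Place pivot at position 1: [2, 10, 30, 35, 30, 33, 31, 13, 36]
Pivot position: 1

After partitioning with pivot 10, the array becomes [2, 10, 30, 35, 30, 33, 31, 13, 36]. The pivot is placed at index 1. All elements to the left of the pivot are <= 10, and all elements to the right are > 10.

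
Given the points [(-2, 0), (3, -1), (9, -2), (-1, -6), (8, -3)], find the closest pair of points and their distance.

Computing all pairwise distances among 5 points:

d((-2, 0), (3, -1)) = 5.099
d((-2, 0), (9, -2)) = 11.1803
d((-2, 0), (-1, -6)) = 6.0828
d((-2, 0), (8, -3)) = 10.4403
d((3, -1), (9, -2)) = 6.0828
d((3, -1), (-1, -6)) = 6.4031
d((3, -1), (8, -3)) = 5.3852
d((9, -2), (-1, -6)) = 10.7703
d((9, -2), (8, -3)) = 1.4142 <-- minimum
d((-1, -6), (8, -3)) = 9.4868

Closest pair: (9, -2) and (8, -3) with distance 1.4142

The closest pair is (9, -2) and (8, -3) with Euclidean distance 1.4142. For 5 points, brute-force pairwise comparison is shown above. For large n, the divide-and-conquer algorithm (sort by x, recurse on halves, check the dividing strip) achieves O(n log n).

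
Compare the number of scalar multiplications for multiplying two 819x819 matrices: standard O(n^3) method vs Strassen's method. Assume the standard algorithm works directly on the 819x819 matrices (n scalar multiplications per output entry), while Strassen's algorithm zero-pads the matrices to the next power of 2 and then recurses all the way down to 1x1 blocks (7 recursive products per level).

Matrix multiplication for 819x819 matrices:

Strassen's algorithm requires power-of-2 dimensions. Pad 819x819 to 1024x1024 (next power of 2).

Standard algorithm: 819^3 = 549353259 multiplications
Strassen's algorithm: 7^(log2(1024)) = 7^10 = 282475249 multiplications
Savings: 549353259 - 282475249 = 266878010 multiplications

Standard: 549353259 multiplications (819^3). Strassen: 282475249 multiplications (7^10, after padding to 1024x1024). Strassen reduces 8 recursive multiplications to 7 at each level.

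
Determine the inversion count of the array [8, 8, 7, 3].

Finding inversions in [8, 8, 7, 3]:

(0, 2): arr[0]=8 > arr[2]=7
(0, 3): arr[0]=8 > arr[3]=3
(1, 2): arr[1]=8 > arr[2]=7
(1, 3): arr[1]=8 > arr[3]=3
(2, 3): arr[2]=7 > arr[3]=3

Total inversions: 5

The array has 5 inversion(s): (0,2), (0,3), (1,2), (1,3), (2,3). Each pair (i,j) satisfies i < j and arr[i] > arr[j].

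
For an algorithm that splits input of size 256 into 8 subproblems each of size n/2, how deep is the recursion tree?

For divide and conquer with division factor 2:

Problem sizes at each level:
Level 0: 256
Level 1: 128
Level 2: 64
Level 3: 32
Level 4: 16
Level 5: 8
Level 6: 4
Level 7: 2
Level 8: 1

The root is level 0 and the size-1 base case is level 8 (the tree spans levels 0 through 8, i.e. 9 levels counting the root), so the depth is the number of divisions: log_2(256) = 8

The recursion tree depth is log_2(256) = 8. At each level, the problem size is divided by 2, so it takes 8 divisions to reduce to a base case of size 1. The algorithm makes 8 recursive calls at each level.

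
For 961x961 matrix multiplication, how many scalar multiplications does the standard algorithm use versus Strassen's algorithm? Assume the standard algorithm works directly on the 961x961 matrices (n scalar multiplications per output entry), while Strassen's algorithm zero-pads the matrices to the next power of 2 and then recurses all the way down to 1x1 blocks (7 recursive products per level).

Matrix multiplication for 961x961 matrices:

Strassen's algorithm requires power-of-2 dimensions. Pad 961x961 to 1024x1024 (next power of 2).

Standard algorithm: 961^3 = 887503681 multiplications
Strassen's algorithm: 7^(log2(1024)) = 7^10 = 282475249 multiplications
Savings: 887503681 - 282475249 = 605028432 multiplications

Standard: 887503681 multiplications (961^3). Strassen: 282475249 multiplications (7^10, after padding to 1024x1024). Strassen reduces 8 recursive multiplications to 7 at each level.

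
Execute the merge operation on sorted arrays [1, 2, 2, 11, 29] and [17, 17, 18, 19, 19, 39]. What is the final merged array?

Merging process:

Compare 1 vs 17: take 1 from left. Merged: [1]
Compare 2 vs 17: take 2 from left. Merged: [1, 2]
Compare 2 vs 17: take 2 from left. Merged: [1, 2, 2]
Compare 11 vs 17: take 11 from left. Merged: [1, 2, 2, 11]
Compare 29 vs 17: take 17 from right. Merged: [1, 2, 2, 11, 17]
Compare 29 vs 17: take 17 from right. Merged: [1, 2, 2, 11, 17, 17]
Compare 29 vs 18: take 18 from right. Merged: [1, 2, 2, 11, 17, 17, 18]
Compare 29 vs 19: take 19 from right. Merged: [1, 2, 2, 11, 17, 17, 18, 19]
Compare 29 vs 19: take 19 from right. Merged: [1, 2, 2, 11, 17, 17, 18, 19, 19]
Compare 29 vs 39: take 29 from left. Merged: [1, 2, 2, 11, 17, 17, 18, 19, 19, 29]
Append remaining from right: [39]. Merged: [1, 2, 2, 11, 17, 17, 18, 19, 19, 29, 39]

Final merged array: [1, 2, 2, 11, 17, 17, 18, 19, 19, 29, 39]
Total comparisons: 10

The merged array is [1, 2, 2, 11, 17, 17, 18, 19, 19, 29, 39], requiring 10 comparisons. The merge step runs in O(n) time where n is the total number of elements.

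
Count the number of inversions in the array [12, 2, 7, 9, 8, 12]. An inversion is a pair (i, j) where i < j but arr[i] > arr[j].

Finding inversions in [12, 2, 7, 9, 8, 12]:

(0, 1): arr[0]=12 > arr[1]=2
(0, 2): arr[0]=12 > arr[2]=7
(0, 3): arr[0]=12 > arr[3]=9
(0, 4): arr[0]=12 > arr[4]=8
(3, 4): arr[3]=9 > arr[4]=8

Total inversions: 5

The array has 5 inversion(s): (0,1), (0,2), (0,3), (0,4), (3,4). Each pair (i,j) satisfies i < j and arr[i] > arr[j].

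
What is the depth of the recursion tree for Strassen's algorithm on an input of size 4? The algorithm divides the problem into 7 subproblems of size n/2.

For divide and conquer with division factor 2:

Problem sizes at each level:
Level 0: 4
Level 1: 2
Level 2: 1

The root is level 0 and the size-1 base case is level 2 (the tree spans levels 0 through 2, i.e. 3 levels counting the root), so the depth is the number of divisions: log_2(4) = 2

The recursion tree depth is log_2(4) = 2. At each level, the problem size is divided by 2, so it takes 2 divisions to reduce to a base case of size 1. The algorithm makes 7 recursive calls at each level.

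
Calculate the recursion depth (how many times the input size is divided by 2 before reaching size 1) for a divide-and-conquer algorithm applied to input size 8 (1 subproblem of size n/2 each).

For divide and conquer with division factor 2:

Problem sizes at each level:
Level 0: 8
Level 1: 4
Level 2: 2
Level 3: 1

The root is level 0 and the size-1 base case is level 3 (the tree spans levels 0 through 3, i.e. 4 levels counting the root), so the depth is the number of divisions: log_2(8) = 3

The recursion tree depth is log_2(8) = 3. At each level, the problem size is divided by 2, so it takes 3 divisions to reduce to a base case of size 1. The algorithm makes 1 recursive call at each level.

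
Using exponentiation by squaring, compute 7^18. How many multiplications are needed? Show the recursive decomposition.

Computing 7^18 by squaring (build up from 7^1; each line after the first costs one multiplication):

7^1 = 7
7^2 = (7^1)^2 = 7^2 = 49
7^4 = (7^2)^2 = 49^2 = 2401
7^8 = (7^4)^2 = 2401^2 = 5764801
7^9 = 7 * 7^8 = 7 * 5764801 = 40353607
7^18 = (7^9)^2 = 40353607^2 = 1628413597910449

Result: 1628413597910449
Multiplications needed: 5 (5 lines after 7^1)

7^18 = 1628413597910449. Using exponentiation by squaring, this requires 5 multiplications. The key idea: if the exponent is even, square the half-power; if odd, multiply by the base once.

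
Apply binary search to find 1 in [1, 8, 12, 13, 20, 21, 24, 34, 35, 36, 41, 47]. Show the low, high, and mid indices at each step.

Binary search for 1 in [1, 8, 12, 13, 20, 21, 24, 34, 35, 36, 41, 47]:

lo=0, hi=11, mid=5, arr[mid]=21 -> 21 > 1, search left half
lo=0, hi=4, mid=2, arr[mid]=12 -> 12 > 1, search left half
lo=0, hi=1, mid=0, arr[mid]=1 -> Found target at index 0!

Binary search finds 1 at index 0 after 3 comparisons. The search repeatedly halves the search space by comparing with the middle element.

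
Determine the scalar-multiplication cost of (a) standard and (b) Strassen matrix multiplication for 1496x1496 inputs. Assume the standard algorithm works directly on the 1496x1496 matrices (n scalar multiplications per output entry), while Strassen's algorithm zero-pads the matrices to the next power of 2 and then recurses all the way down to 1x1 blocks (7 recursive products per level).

Matrix multiplication for 1496x1496 matrices:

Strassen's algorithm requires power-of-2 dimensions. Pad 1496x1496 to 2048x2048 (next power of 2).

Standard algorithm: 1496^3 = 3348071936 multiplications
Strassen's algorithm: 7^(log2(2048)) = 7^11 = 1977326743 multiplications
Savings: 3348071936 - 1977326743 = 1370745193 multiplications

Standard: 3348071936 multiplications (1496^3). Strassen: 1977326743 multiplications (7^11, after padding to 2048x2048). Strassen reduces 8 recursive multiplications to 7 at each level.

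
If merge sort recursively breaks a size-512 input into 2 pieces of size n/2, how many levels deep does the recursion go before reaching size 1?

For divide and conquer with division factor 2:

Problem sizes at each level:
Level 0: 512
Level 1: 256
Level 2: 128
Level 3: 64
Level 4: 32
Level 5: 16
Level 6: 8
Level 7: 4
Level 8: 2
Level 9: 1

The root is level 0 and the size-1 base case is level 9 (the tree spans levels 0 through 9, i.e. 10 levels counting the root), so the depth is the number of divisions: log_2(512) = 9

The recursion tree depth is log_2(512) = 9. At each level, the problem size is divided by 2, so it takes 9 divisions to reduce to a base case of size 1. The algorithm makes 2 recursive calls at each level.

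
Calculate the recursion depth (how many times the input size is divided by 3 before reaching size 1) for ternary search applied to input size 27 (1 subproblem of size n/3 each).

For divide and conquer with division factor 3:

Problem sizes at each level:
Level 0: 27
Level 1: 9
Level 2: 3
Level 3: 1

The root is level 0 and the size-1 base case is level 3 (the tree spans levels 0 through 3, i.e. 4 levels counting the root), so the depth is the number of divisions: log_3(27) = 3

The recursion tree depth is log_3(27) = 3. At each level, the problem size is divided by 3, so it takes 3 divisions to reduce to a base case of size 1. The algorithm makes 1 recursive call at each level.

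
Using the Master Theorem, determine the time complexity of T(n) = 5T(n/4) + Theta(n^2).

Master Theorem for T(n) = 5T(n/4) + O(n^2):

a = 5, b = 4, c = 2
log_b(a) = log_4(5) = 1.1610

Case 3: c = 2 > log_4(5) = 1.1610
T(n) = O(n^2) = O(n^2)

For T(n) = 5T(n/4) + O(n^2): log_4(5) = 1.1610. This is Case 3 of the Master Theorem (c > log_b(a), work dominated by root), giving O(n^2).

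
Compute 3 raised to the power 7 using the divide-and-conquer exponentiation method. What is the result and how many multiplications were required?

Computing 3^7 by squaring (build up from 3^1; each line after the first costs one multiplication):

3^1 = 3
3^2 = (3^1)^2 = 3^2 = 9
3^3 = 3 * 3^2 = 3 * 9 = 27
3^6 = (3^3)^2 = 27^2 = 729
3^7 = 3 * 3^6 = 3 * 729 = 2187

Result: 2187
Multiplications needed: 4 (4 lines after 3^1)

3^7 = 2187. Using exponentiation by squaring, this requires 4 multiplications. The key idea: if the exponent is even, square the half-power; if odd, multiply by the base once.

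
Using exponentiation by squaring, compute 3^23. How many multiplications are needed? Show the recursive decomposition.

Computing 3^23 by squaring (build up from 3^1; each line after the first costs one multiplication):

3^1 = 3
3^2 = (3^1)^2 = 3^2 = 9
3^4 = (3^2)^2 = 9^2 = 81
3^5 = 3 * 3^4 = 3 * 81 = 243
3^10 = (3^5)^2 = 243^2 = 59049
3^11 = 3 * 3^10 = 3 * 59049 = 177147
3^22 = (3^11)^2 = 177147^2 = 31381059609
3^23 = 3 * 3^22 = 3 * 31381059609 = 94143178827

Result: 94143178827
Multiplications needed: 7 (7 lines after 3^1)

3^23 = 94143178827. Using exponentiation by squaring, this requires 7 multiplications. The key idea: if the exponent is even, square the half-power; if odd, multiply by the base once.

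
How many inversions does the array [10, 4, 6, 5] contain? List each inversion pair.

Finding inversions in [10, 4, 6, 5]:

(0, 1): arr[0]=10 > arr[1]=4
(0, 2): arr[0]=10 > arr[2]=6
(0, 3): arr[0]=10 > arr[3]=5
(2, 3): arr[2]=6 > arr[3]=5

Total inversions: 4

The array has 4 inversion(s): (0,1), (0,2), (0,3), (2,3). Each pair (i,j) satisfies i < j and arr[i] > arr[j].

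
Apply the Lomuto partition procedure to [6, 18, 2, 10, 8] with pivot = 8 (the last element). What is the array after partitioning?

Lomuto partition with pivot = 8:

Initial array: [6, 18, 2, 10, 8]

arr[0]=6 <= 8: swap with position 0, array becomes [6, 18, 2, 10, 8]
arr[1]=18 > 8: no swap
arr[2]=2 <= 8: swap with position 1, array becomes [6, 2, 18, 10, 8]
arr[3]=10 > 8: no swap

Place pivot at position 2: [6, 2, 8, 10, 18]
Pivot position: 2

After partitioning with pivot 8, the array becomes [6, 2, 8, 10, 18]. The pivot is placed at index 2. All elements to the left of the pivot are <= 8, and all elements to the right are > 8.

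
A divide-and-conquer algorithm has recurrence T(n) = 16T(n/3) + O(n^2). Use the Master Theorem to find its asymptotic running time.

Master Theorem for T(n) = 16T(n/3) + O(n^2):

a = 16, b = 3, c = 2
log_b(a) = log_3(16) = 2.5237

Case 1: c = 2 < log_3(16) = 2.5237
T(n) = O(n^(log_3 16))

For T(n) = 16T(n/3) + O(n^2): log_3(16) = 2.5237. This is Case 1 of the Master Theorem (c < log_b(a), work dominated by leaves), giving O(n^(log_3 16)).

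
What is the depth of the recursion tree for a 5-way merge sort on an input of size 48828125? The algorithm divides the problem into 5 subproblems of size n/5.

For divide and conquer with division factor 5:

Problem sizes at each level:
Level 0: 48828125
Level 1: 9765625
Level 2: 1953125
Level 3: 390625
Level 4: 78125
Level 5: 15625
Level 6: 3125
Level 7: 625
Level 8: 125
Level 9: 25
Level 10: 5
Level 11: 1

The root is level 0 and the size-1 base case is level 11 (the tree spans levels 0 through 11, i.e. 12 levels counting the root), so the depth is the number of divisions: log_5(48828125) = 11

The recursion tree depth is log_5(48828125) = 11. At each level, the problem size is divided by 5, so it takes 11 divisions to reduce to a base case of size 1. The algorithm makes 5 recursive calls at each level.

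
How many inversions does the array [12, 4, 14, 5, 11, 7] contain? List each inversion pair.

Finding inversions in [12, 4, 14, 5, 11, 7]:

(0, 1): arr[0]=12 > arr[1]=4
(0, 3): arr[0]=12 > arr[3]=5
(0, 4): arr[0]=12 > arr[4]=11
(0, 5): arr[0]=12 > arr[5]=7
(2, 3): arr[2]=14 > arr[3]=5
(2, 4): arr[2]=14 > arr[4]=11
(2, 5): arr[2]=14 > arr[5]=7
(4, 5): arr[4]=11 > arr[5]=7

Total inversions: 8

The array has 8 inversion(s): (0,1), (0,3), (0,4), (0,5), (2,3), (2,4), (2,5), (4,5). Each pair (i,j) satisfies i < j and arr[i] > arr[j].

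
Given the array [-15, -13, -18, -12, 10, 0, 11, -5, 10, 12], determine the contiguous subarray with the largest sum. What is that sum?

Using Kadane's algorithm on [-15, -13, -18, -12, 10, 0, 11, -5, 10, 12]:

Scanning through the array:
Position 1 (value -13): max_ending_here = -13, max_so_far = -13
Position 2 (value -18): max_ending_here = -18, max_so_far = -13
Position 3 (value -12): max_ending_here = -12, max_so_far = -12
Position 4 (value 10): max_ending_here = 10, max_so_far = 10
Position 5 (value 0): max_ending_here = 10, max_so_far = 10
Position 6 (value 11): max_ending_here = 21, max_so_far = 21
Position 7 (value -5): max_ending_here = 16, max_so_far = 21
Position 8 (value 10): max_ending_here = 26, max_so_far = 26
Position 9 (value 12): max_ending_here = 38, max_so_far = 38

Maximum subarray: [10, 0, 11, -5, 10, 12]
Maximum sum: 38

The maximum subarray is [10, 0, 11, -5, 10, 12] with sum 38. This subarray runs from index 4 to index 9.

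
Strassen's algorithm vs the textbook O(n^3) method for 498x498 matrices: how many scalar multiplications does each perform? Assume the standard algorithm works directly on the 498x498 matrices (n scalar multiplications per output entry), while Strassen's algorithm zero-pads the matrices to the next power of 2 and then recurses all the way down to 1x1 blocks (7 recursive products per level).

Matrix multiplication for 498x498 matrices:

Strassen's algorithm requires power-of-2 dimensions. Pad 498x498 to 512x512 (next power of 2).

Standard algorithm: 498^3 = 123505992 multiplications
Strassen's algorithm: 7^(log2(512)) = 7^9 = 40353607 multiplications
Savings: 123505992 - 40353607 = 83152385 multiplications

Standard: 123505992 multiplications (498^3). Strassen: 40353607 multiplications (7^9, after padding to 512x512). Strassen reduces 8 recursive multiplications to 7 at each level.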